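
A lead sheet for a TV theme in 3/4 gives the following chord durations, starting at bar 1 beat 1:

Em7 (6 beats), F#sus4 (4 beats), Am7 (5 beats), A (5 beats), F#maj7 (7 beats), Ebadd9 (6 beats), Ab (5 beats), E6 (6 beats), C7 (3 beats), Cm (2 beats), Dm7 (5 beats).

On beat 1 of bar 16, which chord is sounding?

Beat 1 of bar 16 is beat (16−1)×3 + 1 = 46 overall.
Running totals: Em7 ends at 6, F#sus4 ends at 10, Am7 ends at 15, A ends at 20, F#maj7 ends at 27, Ebadd9 ends at 33, Ab ends at 38, E6 ends at 44, C7 ends at 47.
Beat 46 falls within C7.

C7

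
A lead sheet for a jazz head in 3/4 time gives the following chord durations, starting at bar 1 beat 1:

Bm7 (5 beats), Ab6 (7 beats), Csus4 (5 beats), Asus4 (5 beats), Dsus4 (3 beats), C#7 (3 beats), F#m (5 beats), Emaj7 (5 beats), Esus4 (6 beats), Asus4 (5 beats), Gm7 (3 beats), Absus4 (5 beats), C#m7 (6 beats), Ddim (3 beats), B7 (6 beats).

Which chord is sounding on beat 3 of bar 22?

Beat 3 of bar 22 is beat (22−1)×3 + 3 = 66 overall.
Running totals: Bm7 ends at 5, Ab6 ends at 12, Csus4 ends at 17, Asus4 ends at 22, Dsus4 ends at 25, C#7 ends at 28, F#m ends at 33, Emaj7 ends at 38, Esus4 ends at 44, Asus4 ends at 49, Gm7 ends at 52, Absus4 ends at 57, C#m7 ends at 63, Ddim ends at 66.
Beat 66 falls within Ddim.

Ddim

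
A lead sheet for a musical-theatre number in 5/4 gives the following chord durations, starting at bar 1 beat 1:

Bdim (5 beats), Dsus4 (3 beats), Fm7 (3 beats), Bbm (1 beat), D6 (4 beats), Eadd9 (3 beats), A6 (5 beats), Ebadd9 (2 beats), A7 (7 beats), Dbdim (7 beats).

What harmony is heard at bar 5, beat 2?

Beat 2 of bar 5 is beat (5−1)×5 + 2 = 22 overall.
Running totals: Bdim ends at 5, Dsus4 ends at 8, Fm7 ends at 11, Bbm ends at 12, D6 ends at 16, Eadd9 ends at 19, A6 ends at 24.
Beat 22 falls within A6.

A6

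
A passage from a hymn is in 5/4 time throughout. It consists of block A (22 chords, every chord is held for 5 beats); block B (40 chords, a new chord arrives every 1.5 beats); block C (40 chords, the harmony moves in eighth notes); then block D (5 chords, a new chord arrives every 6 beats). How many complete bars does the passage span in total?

44 bars

A: 22 × 5 = 110 beats = 22 bars.
B: 40 × 1.5 = 60 beats = 12 bars.
C: 40 × 0.5 = 20 beats = 4 bars.
D: 5 × 6 = 30 beats = 6 bars.
Total: 22 + 12 + 4 + 6 = 44 bars.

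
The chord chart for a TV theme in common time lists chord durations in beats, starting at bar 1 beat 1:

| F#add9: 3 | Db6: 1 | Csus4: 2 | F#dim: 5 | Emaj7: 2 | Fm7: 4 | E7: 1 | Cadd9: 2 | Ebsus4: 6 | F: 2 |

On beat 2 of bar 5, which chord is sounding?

Beat 2 of bar 5 is beat (5−1)×4 + 2 = 18 overall.
Running totals: F#add9 ends at 3, Db6 ends at 4, Csus4 ends at 6, F#dim ends at 11, Emaj7 ends at 13, Fm7 ends at 17, E7 ends at 18.
Beat 18 falls within E7.

E7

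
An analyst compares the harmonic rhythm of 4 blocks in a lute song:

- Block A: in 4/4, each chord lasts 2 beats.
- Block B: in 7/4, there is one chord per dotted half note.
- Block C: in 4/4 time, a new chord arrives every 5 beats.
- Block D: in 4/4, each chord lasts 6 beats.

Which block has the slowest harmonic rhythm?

A: each chord is 2 beats in 4/4, so 2 per bar.
B: each chord is 3 beats in 7/4, so 7/3 per bar.
C: each chord is 5 beats in 4/4, so 0.8 per bar.
D: each chord is 6 beats in 4/4, so 2/3 per bar.
Slowest is D at 2/3 chords/bar.

Block D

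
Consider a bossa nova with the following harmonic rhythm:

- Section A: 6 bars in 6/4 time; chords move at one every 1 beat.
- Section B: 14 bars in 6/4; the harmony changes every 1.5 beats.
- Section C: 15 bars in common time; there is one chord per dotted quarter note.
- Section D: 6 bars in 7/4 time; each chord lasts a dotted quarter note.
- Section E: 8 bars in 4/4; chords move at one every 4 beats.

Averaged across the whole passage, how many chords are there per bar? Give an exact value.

A: 6 bars of 6 beats is 36 beats; at 1 beat each that's 36 chords.
B: 14 bars of 6 beats is 84 beats; at 1.5 beats each that's 56 chords.
C: 15 bars of 4 beats is 60 beats; at 1.5 beats each that's 40 chords.
D: 6 bars of 7 beats is 42 beats; at 1.5 beats each that's 28 chords.
E: 8 bars of 4 beats is 32 beats; at 4 beats each that's 8 chords.
Overall: 168 chords over 49 bars → 168/49 = 24/7 chords per bar.

24/7 chords per bar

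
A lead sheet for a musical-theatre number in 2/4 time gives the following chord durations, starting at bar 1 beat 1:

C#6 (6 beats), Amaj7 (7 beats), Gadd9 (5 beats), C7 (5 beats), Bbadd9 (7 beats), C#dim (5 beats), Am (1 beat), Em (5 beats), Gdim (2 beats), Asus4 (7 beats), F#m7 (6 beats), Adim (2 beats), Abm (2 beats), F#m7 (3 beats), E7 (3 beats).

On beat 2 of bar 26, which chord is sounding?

Beat 2 of bar 26 is beat (26−1)×2 + 2 = 52 overall.
Running totals: C#6 ends at 6, Amaj7 ends at 13, Gadd9 ends at 18, C7 ends at 23, Bbadd9 ends at 30, C#dim ends at 35, Am ends at 36, Em ends at 41, Gdim ends at 43, Asus4 ends at 50, F#m7 ends at 56.
Beat 52 falls within F#m7.

F#m7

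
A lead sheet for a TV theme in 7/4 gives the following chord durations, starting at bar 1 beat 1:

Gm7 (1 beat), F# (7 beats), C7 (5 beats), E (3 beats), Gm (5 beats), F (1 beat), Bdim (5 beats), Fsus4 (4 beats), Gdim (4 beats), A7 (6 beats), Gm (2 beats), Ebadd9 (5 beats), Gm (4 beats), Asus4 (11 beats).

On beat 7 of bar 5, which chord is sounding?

Gdim

Beat 7 of bar 5 is beat (5−1)×7 + 7 = 35 overall.
Running totals: Gm7 ends at 1, F# ends at 8, C7 ends at 13, E ends at 16, Gm ends at 21, F ends at 22, Bdim ends at 27, Fsus4 ends at 31, Gdim ends at 35.
Beat 35 falls within Gdim.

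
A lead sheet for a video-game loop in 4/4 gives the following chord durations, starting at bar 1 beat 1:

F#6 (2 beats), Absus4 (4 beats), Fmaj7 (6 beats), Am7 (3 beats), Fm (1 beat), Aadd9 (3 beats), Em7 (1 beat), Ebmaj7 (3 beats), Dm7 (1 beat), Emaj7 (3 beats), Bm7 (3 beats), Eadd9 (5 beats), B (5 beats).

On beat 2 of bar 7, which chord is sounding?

Emaj7

Beat 2 of bar 7 is beat (7−1)×4 + 2 = 26 overall.
Running totals: F#6 ends at 2, Absus4 ends at 6, Fmaj7 ends at 12, Am7 ends at 15, Fm ends at 16, Aadd9 ends at 19, Em7 ends at 20, Ebmaj7 ends at 23, Dm7 ends at 24, Emaj7 ends at 27.
Beat 26 falls within Emaj7.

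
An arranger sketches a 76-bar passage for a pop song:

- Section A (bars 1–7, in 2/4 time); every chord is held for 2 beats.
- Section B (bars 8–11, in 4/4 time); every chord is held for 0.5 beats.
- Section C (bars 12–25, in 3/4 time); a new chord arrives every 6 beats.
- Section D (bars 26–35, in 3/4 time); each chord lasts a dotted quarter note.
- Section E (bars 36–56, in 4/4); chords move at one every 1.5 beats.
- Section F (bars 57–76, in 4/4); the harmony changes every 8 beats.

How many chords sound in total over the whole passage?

A: 7·2 = 14 beats, 14/2 = 7 chords.
B: 4·4 = 16 beats, 16/0.5 = 32 chords.
C: 14·3 = 42 beats, 42/6 = 7 chords.
D: 10·3 = 30 beats, 30/1.5 = 20 chords.
E: 21·4 = 84 beats, 84/1.5 = 56 chords.
F: 20·4 = 80 beats, 80/8 = 10 chords.
Total: 7 + 32 + 7 + 20 + 56 + 10 = 132.

132 chords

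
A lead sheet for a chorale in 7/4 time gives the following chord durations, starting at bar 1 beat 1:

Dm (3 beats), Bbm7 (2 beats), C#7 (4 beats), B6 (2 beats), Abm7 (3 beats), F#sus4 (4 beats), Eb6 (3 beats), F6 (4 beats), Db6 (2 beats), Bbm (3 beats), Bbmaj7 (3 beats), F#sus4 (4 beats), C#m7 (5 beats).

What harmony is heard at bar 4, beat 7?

Beat 7 of bar 4 is beat (4−1)×7 + 7 = 28 overall.
Running totals: Dm ends at 3, Bbm7 ends at 5, C#7 ends at 9, B6 ends at 11, Abm7 ends at 14, F#sus4 ends at 18, Eb6 ends at 21, F6 ends at 25, Db6 ends at 27, Bbm ends at 30.
Beat 28 falls within Bbm.

Bbm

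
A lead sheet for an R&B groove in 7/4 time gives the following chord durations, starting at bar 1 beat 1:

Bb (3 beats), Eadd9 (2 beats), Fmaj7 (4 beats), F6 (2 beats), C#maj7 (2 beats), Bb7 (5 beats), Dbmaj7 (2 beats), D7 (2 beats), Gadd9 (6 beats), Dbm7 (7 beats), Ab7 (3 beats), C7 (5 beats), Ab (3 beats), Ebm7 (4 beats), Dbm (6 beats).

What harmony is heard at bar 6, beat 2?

Ab7

Beat 2 of bar 6 is beat (6−1)×7 + 2 = 37 overall.
Running totals: Bb ends at 3, Eadd9 ends at 5, Fmaj7 ends at 9, F6 ends at 11, C#maj7 ends at 13, Bb7 ends at 18, Dbmaj7 ends at 20, D7 ends at 22, Gadd9 ends at 28, Dbm7 ends at 35, Ab7 ends at 38.
Beat 37 falls within Ab7.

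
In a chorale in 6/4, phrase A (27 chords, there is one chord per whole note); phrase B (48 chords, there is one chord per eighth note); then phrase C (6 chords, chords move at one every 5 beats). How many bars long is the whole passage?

27 bars

A: 27 × 4 = 108 beats = 18 bars.
B: 48 × 0.5 = 24 beats = 4 bars.
C: 6 × 5 = 30 beats = 5 bars.
Total: 18 + 4 + 5 = 27 bars.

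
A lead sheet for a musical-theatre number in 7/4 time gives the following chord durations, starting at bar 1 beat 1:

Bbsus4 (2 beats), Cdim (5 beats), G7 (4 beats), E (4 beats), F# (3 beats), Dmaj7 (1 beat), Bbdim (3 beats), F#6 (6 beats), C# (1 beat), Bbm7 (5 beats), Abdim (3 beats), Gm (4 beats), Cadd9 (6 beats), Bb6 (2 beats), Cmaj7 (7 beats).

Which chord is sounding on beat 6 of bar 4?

Beat 6 of bar 4 is beat (4−1)×7 + 6 = 27 overall.
Running totals: Bbsus4 ends at 2, Cdim ends at 7, G7 ends at 11, E ends at 15, F# ends at 18, Dmaj7 ends at 19, Bbdim ends at 22, F#6 ends at 28.
Beat 27 falls within F#6.

F#6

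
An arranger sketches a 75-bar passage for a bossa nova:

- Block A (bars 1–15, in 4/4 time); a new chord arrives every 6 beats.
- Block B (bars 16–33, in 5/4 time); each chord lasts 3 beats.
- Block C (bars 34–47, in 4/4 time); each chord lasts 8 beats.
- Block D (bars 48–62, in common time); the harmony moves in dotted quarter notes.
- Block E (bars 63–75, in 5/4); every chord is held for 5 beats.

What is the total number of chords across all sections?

100 chords

A has 60 beats and chords last 6 each, so 10 chords.
B has 90 beats and chords last 3 each, so 30 chords.
C has 56 beats and chords last 8 each, so 7 chords.
D has 60 beats and chords last 1.5 each, so 40 chords.
E has 65 beats and chords last 5 each, so 13 chords.
Total: 10 + 30 + 7 + 40 + 13 = 100.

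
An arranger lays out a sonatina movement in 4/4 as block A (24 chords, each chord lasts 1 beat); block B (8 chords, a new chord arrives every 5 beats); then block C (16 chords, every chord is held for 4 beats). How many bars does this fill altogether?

A: 24 × 1 = 24 beats = 6 bars.
B: 8 × 5 = 40 beats = 10 bars.
C: 16 × 4 = 64 beats = 16 bars.
Total: 6 + 10 + 16 = 32 bars.

32 bars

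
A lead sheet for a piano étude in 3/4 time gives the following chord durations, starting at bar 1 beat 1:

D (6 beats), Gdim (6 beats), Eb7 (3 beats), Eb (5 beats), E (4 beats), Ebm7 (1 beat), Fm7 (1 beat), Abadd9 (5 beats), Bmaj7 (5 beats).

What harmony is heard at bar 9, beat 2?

Fm7

Beat 2 of bar 9 is beat (9−1)×3 + 2 = 26 overall.
Running totals: D ends at 6, Gdim ends at 12, Eb7 ends at 15, Eb ends at 20, E ends at 24, Ebm7 ends at 25, Fm7 ends at 26.
Beat 26 falls within Fm7.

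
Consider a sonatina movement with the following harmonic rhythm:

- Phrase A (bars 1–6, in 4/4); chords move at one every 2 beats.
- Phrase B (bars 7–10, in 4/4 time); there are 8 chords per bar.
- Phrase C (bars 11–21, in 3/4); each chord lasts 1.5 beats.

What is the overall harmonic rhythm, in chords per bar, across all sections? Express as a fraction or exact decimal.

22/7 chords per bar

A: 6 bars of 4 beats is 24 beats; at 2 beats each that's 12 chords.
B: 4 bars of 4 beats is 16 beats; at 0.5 beats each that's 32 chords.
C: 11 bars of 3 beats is 33 beats; at 1.5 beats each that's 22 chords.
Overall: 66 chords over 21 bars → 66/21 = 22/7 chords per bar.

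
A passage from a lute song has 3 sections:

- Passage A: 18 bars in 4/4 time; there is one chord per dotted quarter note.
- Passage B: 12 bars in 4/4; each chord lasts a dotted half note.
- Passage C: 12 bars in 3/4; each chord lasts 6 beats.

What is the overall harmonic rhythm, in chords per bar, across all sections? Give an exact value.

5/3 chords per bar

A: 18 × 4 = 72 beats ÷ 1.5 = 48 chords.
B: 12 × 4 = 48 beats ÷ 3 = 16 chords.
C: 12 × 3 = 36 beats ÷ 6 = 6 chords.
Overall: 70 chords over 42 bars → 70/42 = 5/3 chords per bar.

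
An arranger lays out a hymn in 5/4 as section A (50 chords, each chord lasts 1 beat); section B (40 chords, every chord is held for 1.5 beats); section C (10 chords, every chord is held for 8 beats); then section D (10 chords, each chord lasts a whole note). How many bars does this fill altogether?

46 bars

A: 50 × 1 = 50 beats = 10 bars.
B: 40 × 1.5 = 60 beats = 12 bars.
C: 10 × 8 = 80 beats = 16 bars.
D: 10 × 4 = 40 beats = 8 bars.
Total: 10 + 12 + 16 + 8 = 46 bars.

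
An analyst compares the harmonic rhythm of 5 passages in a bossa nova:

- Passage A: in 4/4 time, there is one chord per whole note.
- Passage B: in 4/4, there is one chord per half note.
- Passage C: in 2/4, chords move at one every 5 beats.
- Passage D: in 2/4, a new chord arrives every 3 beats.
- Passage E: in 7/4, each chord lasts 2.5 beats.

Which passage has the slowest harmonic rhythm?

A: 4 beats/bar ÷ 4 beats/chord = 1 chord/bar.
B: 4 beats/bar ÷ 2 beats/chord = 2 chords/bar.
C: 2 beats/bar ÷ 5 beats/chord = 0.4 chords/bar.
D: 2 beats/bar ÷ 3 beats/chord = 2/3 chords/bar.
E: 7 beats/bar ÷ 2.5 beats/chord = 2.8 chords/bar.
Slowest is C at 0.4 chords/bar.

Passage C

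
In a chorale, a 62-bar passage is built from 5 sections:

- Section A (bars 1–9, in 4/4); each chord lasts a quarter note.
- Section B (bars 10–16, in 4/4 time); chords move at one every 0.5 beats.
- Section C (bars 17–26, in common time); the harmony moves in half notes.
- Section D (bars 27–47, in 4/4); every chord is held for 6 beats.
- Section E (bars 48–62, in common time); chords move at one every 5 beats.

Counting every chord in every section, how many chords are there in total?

138 chords

A: 9·4 = 36 beats, 36/1 = 36 chords.
B: 7·4 = 28 beats, 28/0.5 = 56 chords.
C: 10·4 = 40 beats, 40/2 = 20 chords.
D: 21·4 = 84 beats, 84/6 = 14 chords.
E: 15·4 = 60 beats, 60/5 = 12 chords.
Total: 36 + 56 + 20 + 14 + 12 = 138.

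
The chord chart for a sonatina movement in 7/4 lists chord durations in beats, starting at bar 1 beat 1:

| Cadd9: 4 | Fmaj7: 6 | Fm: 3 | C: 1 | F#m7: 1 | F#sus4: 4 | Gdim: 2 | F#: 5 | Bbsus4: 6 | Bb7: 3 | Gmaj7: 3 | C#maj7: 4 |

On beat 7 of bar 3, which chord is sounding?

Gdim

Beat 7 of bar 3 is beat (3−1)×7 + 7 = 21 overall.
Running totals: Cadd9 ends at 4, Fmaj7 ends at 10, Fm ends at 13, C ends at 14, F#m7 ends at 15, F#sus4 ends at 19, Gdim ends at 21.
Beat 21 falls within Gdim.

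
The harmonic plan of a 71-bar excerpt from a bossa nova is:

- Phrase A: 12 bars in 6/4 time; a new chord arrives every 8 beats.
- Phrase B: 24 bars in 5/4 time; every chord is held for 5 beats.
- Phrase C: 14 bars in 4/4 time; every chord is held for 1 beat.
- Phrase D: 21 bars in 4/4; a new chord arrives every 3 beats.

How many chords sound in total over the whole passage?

A has 72 beats and chords last 8 each, so 9 chords.
B has 120 beats and chords last 5 each, so 24 chords.
C has 56 beats and chords last 1 each, so 56 chords.
D has 84 beats and chords last 3 each, so 28 chords.
Total: 9 + 24 + 56 + 28 = 117.

117 chords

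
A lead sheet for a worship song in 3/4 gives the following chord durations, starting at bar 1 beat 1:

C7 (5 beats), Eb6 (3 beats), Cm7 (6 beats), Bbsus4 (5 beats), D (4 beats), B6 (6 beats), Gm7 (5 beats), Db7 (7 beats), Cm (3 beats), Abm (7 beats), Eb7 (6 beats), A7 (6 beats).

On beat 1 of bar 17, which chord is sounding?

Beat 1 of bar 17 is beat (17−1)×3 + 1 = 49 overall.
Running totals: C7 ends at 5, Eb6 ends at 8, Cm7 ends at 14, Bbsus4 ends at 19, D ends at 23, B6 ends at 29, Gm7 ends at 34, Db7 ends at 41, Cm ends at 44, Abm ends at 51.
Beat 49 falls within Abm.

Abm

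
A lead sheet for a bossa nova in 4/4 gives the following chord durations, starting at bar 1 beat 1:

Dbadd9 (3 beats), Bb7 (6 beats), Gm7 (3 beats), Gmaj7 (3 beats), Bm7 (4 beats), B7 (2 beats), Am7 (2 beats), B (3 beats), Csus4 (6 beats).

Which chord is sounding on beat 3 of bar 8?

Csus4

Beat 3 of bar 8 is beat (8−1)×4 + 3 = 31 overall.
Running totals: Dbadd9 ends at 3, Bb7 ends at 9, Gm7 ends at 12, Gmaj7 ends at 15, Bm7 ends at 19, B7 ends at 21, Am7 ends at 23, B ends at 26, Csus4 ends at 32.
Beat 31 falls within Csus4.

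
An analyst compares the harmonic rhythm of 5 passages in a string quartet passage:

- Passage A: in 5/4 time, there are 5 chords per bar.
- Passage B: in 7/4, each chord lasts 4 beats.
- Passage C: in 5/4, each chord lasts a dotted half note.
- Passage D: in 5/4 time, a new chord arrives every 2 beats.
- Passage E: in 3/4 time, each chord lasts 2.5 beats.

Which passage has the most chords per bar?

Passage A

A: each chord is 1 beat in 5/4, so 5 per bar.
B: each chord is 4 beats in 7/4, so 1.75 per bar.
C: each chord is 3 beats in 5/4, so 5/3 per bar.
D: each chord is 2 beats in 5/4, so 2.5 per bar.
E: each chord is 2.5 beats in 3/4, so 1.2 per bar.
Fastest is A at 5 chords/bar.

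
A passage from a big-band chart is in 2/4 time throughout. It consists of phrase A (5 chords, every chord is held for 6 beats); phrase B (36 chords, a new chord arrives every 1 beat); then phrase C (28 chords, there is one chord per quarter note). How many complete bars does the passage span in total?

A: 5 × 6 = 30 beats = 15 bars.
B: 36 × 1 = 36 beats = 18 bars.
C: 28 × 1 = 28 beats = 14 bars.
Total: 15 + 18 + 14 = 47 bars.

47 bars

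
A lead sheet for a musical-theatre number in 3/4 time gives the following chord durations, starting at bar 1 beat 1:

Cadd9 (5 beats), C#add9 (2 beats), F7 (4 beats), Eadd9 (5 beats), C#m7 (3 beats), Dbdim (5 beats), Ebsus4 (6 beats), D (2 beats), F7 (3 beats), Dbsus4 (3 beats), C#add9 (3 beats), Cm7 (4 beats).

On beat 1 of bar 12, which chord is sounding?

Beat 1 of bar 12 is beat (12−1)×3 + 1 = 34 overall.
Running totals: Cadd9 ends at 5, C#add9 ends at 7, F7 ends at 11, Eadd9 ends at 16, C#m7 ends at 19, Dbdim ends at 24, Ebsus4 ends at 30, D ends at 32, F7 ends at 35.
Beat 34 falls within F7.

F7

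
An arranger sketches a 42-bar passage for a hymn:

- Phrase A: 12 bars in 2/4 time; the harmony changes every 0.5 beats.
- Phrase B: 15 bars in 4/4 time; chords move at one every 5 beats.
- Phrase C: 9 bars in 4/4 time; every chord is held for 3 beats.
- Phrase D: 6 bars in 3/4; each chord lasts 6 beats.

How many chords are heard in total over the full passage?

A has 24 beats and chords last 0.5 each, so 48 chords.
B has 60 beats and chords last 5 each, so 12 chords.
C has 36 beats and chords last 3 each, so 12 chords.
D has 18 beats and chords last 6 each, so 3 chords.
Total: 48 + 12 + 12 + 3 = 75.

75 chords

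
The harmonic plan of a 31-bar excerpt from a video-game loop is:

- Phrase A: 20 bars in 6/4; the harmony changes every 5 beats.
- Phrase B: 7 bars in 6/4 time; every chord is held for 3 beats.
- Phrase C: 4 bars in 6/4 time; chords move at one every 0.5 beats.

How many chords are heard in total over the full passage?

86 chords

A has 120 beats and chords last 5 each, so 24 chords.
B has 42 beats and chords last 3 each, so 14 chords.
C has 24 beats and chords last 0.5 each, so 48 chords.
Total: 24 + 14 + 48 = 86.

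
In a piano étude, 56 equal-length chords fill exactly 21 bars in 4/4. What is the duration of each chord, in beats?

21 bars × 4 beats/bar = 84 beats total.
84 beats ÷ 56 chords = 1.5 beats per chord.
(That is a dotted quarter note.)

1.5 beats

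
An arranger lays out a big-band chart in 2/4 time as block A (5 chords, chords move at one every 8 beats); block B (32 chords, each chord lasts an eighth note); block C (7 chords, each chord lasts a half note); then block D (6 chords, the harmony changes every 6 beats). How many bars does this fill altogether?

53 bars

A: 5 × 8 = 40 beats = 20 bars.
B: 32 × 0.5 = 16 beats = 8 bars.
C: 7 × 2 = 14 beats = 7 bars.
D: 6 × 6 = 36 beats = 18 bars.
Total: 20 + 8 + 7 + 18 = 53 bars.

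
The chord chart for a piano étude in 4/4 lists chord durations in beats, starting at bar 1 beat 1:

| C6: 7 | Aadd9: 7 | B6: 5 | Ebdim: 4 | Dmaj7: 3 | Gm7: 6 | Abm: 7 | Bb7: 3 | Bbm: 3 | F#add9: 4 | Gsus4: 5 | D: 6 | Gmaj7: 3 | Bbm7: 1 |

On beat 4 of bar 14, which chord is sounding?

D

Beat 4 of bar 14 is beat (14−1)×4 + 4 = 56 overall.
Running totals: C6 ends at 7, Aadd9 ends at 14, B6 ends at 19, Ebdim ends at 23, Dmaj7 ends at 26, Gm7 ends at 32, Abm ends at 39, Bb7 ends at 42, Bbm ends at 45, F#add9 ends at 49, Gsus4 ends at 54, D ends at 60.
Beat 56 falls within D.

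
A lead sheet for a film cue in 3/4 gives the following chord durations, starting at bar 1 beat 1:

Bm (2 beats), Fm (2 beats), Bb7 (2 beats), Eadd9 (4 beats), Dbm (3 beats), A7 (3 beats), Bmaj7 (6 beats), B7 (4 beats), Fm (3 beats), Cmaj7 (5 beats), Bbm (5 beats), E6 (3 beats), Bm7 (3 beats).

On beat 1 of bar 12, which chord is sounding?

Cmaj7

Beat 1 of bar 12 is beat (12−1)×3 + 1 = 34 overall.
Running totals: Bm ends at 2, Fm ends at 4, Bb7 ends at 6, Eadd9 ends at 10, Dbm ends at 13, A7 ends at 16, Bmaj7 ends at 22, B7 ends at 26, Fm ends at 29, Cmaj7 ends at 34.
Beat 34 falls within Cmaj7.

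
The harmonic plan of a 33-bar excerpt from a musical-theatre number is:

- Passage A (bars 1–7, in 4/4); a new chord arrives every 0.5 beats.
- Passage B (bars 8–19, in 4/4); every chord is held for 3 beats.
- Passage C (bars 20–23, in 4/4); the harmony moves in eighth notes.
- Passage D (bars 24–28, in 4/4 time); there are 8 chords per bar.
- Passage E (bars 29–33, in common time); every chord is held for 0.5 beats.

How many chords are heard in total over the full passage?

A: 7 bars × 4 beats = 28 beats; 0.5 beats/chord → 56 chords.
B: 12 bars × 4 beats = 48 beats; 3 beats/chord → 16 chords.
C: 4 bars × 4 beats = 16 beats; 0.5 beats/chord → 32 chords.
D: 5 bars × 4 beats = 20 beats; 0.5 beats/chord → 40 chords.
E: 5 bars × 4 beats = 20 beats; 0.5 beats/chord → 40 chords.
Total: 56 + 16 + 32 + 40 + 40 = 184.

184 chords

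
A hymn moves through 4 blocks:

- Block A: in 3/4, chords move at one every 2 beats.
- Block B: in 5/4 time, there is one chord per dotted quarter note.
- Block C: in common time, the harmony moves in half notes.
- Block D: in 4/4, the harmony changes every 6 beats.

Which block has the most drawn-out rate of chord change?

A: 3/2 = 1.5 chords/bar.
B: 5/1.5 = 10/3 chords/bar.
C: 4/2 = 2 chords/bar.
D: 4/6 = 2/3 chords/bar.
Slowest is D at 2/3 chords/bar.

Block D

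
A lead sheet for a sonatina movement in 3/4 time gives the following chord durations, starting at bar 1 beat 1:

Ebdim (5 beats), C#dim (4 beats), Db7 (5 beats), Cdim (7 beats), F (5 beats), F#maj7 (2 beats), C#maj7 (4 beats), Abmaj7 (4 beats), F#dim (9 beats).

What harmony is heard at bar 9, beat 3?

F#maj7

Beat 3 of bar 9 is beat (9−1)×3 + 3 = 27 overall.
Running totals: Ebdim ends at 5, C#dim ends at 9, Db7 ends at 14, Cdim ends at 21, F ends at 26, F#maj7 ends at 28.
Beat 27 falls within F#maj7.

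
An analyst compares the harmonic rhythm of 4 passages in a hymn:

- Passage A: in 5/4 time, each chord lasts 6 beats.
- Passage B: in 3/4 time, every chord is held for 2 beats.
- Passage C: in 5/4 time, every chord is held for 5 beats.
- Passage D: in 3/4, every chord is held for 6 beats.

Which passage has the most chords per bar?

Passage B

A: 5 beats/bar ÷ 6 beats/chord = 5/6 chords/bar.
B: 3 beats/bar ÷ 2 beats/chord = 1.5 chords/bar.
C: 5 beats/bar ÷ 5 beats/chord = 1 chord/bar.
D: 3 beats/bar ÷ 6 beats/chord = 0.5 chords/bar.
Fastest is B at 1.5 chords/bar.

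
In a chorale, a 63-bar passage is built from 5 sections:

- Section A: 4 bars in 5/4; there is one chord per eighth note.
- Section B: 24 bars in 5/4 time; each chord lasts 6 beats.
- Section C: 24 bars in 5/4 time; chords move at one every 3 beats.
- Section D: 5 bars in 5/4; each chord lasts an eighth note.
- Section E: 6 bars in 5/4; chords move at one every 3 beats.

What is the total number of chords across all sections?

160 chords

A has 20 beats and chords last 0.5 each, so 40 chords.
B has 120 beats and chords last 6 each, so 20 chords.
C has 120 beats and chords last 3 each, so 40 chords.
D has 25 beats and chords last 0.5 each, so 50 chords.
E has 30 beats and chords last 3 each, so 10 chords.
Total: 40 + 20 + 40 + 50 + 10 = 160.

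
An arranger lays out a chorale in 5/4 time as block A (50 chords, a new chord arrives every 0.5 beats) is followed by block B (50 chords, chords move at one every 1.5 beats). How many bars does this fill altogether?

20 bars

A: 50 × 0.5 = 25 beats = 5 bars.
B: 50 × 1.5 = 75 beats = 15 bars.
Total: 5 + 15 = 20 bars.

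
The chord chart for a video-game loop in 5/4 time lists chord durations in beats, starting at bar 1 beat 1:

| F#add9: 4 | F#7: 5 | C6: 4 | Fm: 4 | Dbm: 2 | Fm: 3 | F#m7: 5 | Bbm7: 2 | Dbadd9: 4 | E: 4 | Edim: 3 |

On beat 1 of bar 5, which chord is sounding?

Beat 1 of bar 5 is beat (5−1)×5 + 1 = 21 overall.
Running totals: F#add9 ends at 4, F#7 ends at 9, C6 ends at 13, Fm ends at 17, Dbm ends at 19, Fm ends at 22.
Beat 21 falls within Fm.

Fm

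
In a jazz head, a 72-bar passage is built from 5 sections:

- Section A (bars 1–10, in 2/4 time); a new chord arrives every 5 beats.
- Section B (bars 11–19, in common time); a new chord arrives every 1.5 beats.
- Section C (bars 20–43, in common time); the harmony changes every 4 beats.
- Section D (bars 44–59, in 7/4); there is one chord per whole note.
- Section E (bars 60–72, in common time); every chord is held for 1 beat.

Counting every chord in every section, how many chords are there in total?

A: 10 bars × 2 beats = 20 beats; 5 beats/chord → 4 chords.
B: 9 bars × 4 beats = 36 beats; 1.5 beats/chord → 24 chords.
C: 24 bars × 4 beats = 96 beats; 4 beats/chord → 24 chords.
D: 16 bars × 7 beats = 112 beats; 4 beats/chord → 28 chords.
E: 13 bars × 4 beats = 52 beats; 1 beat/chord → 52 chords.
Total: 4 + 24 + 24 + 28 + 52 = 132.

132 chords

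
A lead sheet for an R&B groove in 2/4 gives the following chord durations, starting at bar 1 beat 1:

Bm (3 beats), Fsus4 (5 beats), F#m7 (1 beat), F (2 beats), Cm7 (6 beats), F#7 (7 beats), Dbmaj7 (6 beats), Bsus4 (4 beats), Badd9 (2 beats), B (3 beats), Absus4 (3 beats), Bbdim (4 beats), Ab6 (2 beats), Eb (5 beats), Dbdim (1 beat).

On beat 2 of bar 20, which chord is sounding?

Absus4

Beat 2 of bar 20 is beat (20−1)×2 + 2 = 40 overall.
Running totals: Bm ends at 3, Fsus4 ends at 8, F#m7 ends at 9, F ends at 11, Cm7 ends at 17, F#7 ends at 24, Dbmaj7 ends at 30, Bsus4 ends at 34, Badd9 ends at 36, B ends at 39, Absus4 ends at 42.
Beat 40 falls within Absus4.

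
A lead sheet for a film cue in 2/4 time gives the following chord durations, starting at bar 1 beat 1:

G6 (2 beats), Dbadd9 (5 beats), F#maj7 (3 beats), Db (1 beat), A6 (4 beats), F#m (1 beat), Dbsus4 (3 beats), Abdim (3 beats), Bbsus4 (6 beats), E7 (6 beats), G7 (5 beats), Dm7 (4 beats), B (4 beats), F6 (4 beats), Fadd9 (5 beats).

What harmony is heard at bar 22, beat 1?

Beat 1 of bar 22 is beat (22−1)×2 + 1 = 43 overall.
Running totals: G6 ends at 2, Dbadd9 ends at 7, F#maj7 ends at 10, Db ends at 11, A6 ends at 15, F#m ends at 16, Dbsus4 ends at 19, Abdim ends at 22, Bbsus4 ends at 28, E7 ends at 34, G7 ends at 39, Dm7 ends at 43.
Beat 43 falls within Dm7.

Dm7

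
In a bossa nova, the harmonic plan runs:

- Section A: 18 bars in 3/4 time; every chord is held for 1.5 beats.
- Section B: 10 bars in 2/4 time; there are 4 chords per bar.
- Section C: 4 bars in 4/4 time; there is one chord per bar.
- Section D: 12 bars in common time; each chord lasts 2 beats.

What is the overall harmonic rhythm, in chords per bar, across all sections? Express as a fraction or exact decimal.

A: 18 bars of 3 beats is 54 beats; at 1.5 beats each that's 36 chords.
B: 10 bars of 2 beats is 20 beats; at 0.5 beats each that's 40 chords.
C: 4 bars of 4 beats is 16 beats; at 4 beats each that's 4 chords.
D: 12 bars of 4 beats is 48 beats; at 2 beats each that's 24 chords.
Overall: 104 chords over 44 bars → 104/44 = 26/11 chords per bar.

26/11 chords per bar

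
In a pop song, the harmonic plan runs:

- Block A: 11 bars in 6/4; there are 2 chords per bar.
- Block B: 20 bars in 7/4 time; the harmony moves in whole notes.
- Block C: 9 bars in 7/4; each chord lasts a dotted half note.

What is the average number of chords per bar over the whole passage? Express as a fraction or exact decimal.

1.95 chords per bar

A: 11 × 6 = 66 beats ÷ 3 = 22 chords.
B: 20 × 7 = 140 beats ÷ 4 = 35 chords.
C: 9 × 7 = 63 beats ÷ 3 = 21 chords.
Overall: 78 chords over 40 bars → 78/40 = 1.95 chords per bar.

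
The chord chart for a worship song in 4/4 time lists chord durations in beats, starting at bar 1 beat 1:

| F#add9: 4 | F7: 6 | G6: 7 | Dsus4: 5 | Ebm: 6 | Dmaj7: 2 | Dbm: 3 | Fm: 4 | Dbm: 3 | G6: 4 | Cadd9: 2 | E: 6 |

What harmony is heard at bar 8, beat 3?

Dbm

Beat 3 of bar 8 is beat (8−1)×4 + 3 = 31 overall.
Running totals: F#add9 ends at 4, F7 ends at 10, G6 ends at 17, Dsus4 ends at 22, Ebm ends at 28, Dmaj7 ends at 30, Dbm ends at 33.
Beat 31 falls within Dbm.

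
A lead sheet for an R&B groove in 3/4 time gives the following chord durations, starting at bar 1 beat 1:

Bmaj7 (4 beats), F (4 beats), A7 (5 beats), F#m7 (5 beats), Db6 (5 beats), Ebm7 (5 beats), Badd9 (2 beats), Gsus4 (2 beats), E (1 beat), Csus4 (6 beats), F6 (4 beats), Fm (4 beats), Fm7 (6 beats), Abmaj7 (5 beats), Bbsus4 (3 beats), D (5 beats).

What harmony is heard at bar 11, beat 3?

Beat 3 of bar 11 is beat (11−1)×3 + 3 = 33 overall.
Running totals: Bmaj7 ends at 4, F ends at 8, A7 ends at 13, F#m7 ends at 18, Db6 ends at 23, Ebm7 ends at 28, Badd9 ends at 30, Gsus4 ends at 32, E ends at 33.
Beat 33 falls within E.

E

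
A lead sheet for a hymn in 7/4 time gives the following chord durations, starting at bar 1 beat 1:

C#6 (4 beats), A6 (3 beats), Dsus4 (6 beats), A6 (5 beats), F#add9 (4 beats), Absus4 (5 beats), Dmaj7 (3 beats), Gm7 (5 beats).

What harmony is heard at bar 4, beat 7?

Dmaj7

Beat 7 of bar 4 is beat (4−1)×7 + 7 = 28 overall.
Running totals: C#6 ends at 4, A6 ends at 7, Dsus4 ends at 13, A6 ends at 18, F#add9 ends at 22, Absus4 ends at 27, Dmaj7 ends at 30.
Beat 28 falls within Dmaj7.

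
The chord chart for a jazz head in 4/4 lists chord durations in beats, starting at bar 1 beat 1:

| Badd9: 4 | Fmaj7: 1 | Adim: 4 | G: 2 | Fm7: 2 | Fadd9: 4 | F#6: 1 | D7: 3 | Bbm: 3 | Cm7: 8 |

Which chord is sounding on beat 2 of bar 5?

F#6

Beat 2 of bar 5 is beat (5−1)×4 + 2 = 18 overall.
Running totals: Badd9 ends at 4, Fmaj7 ends at 5, Adim ends at 9, G ends at 11, Fm7 ends at 13, Fadd9 ends at 17, F#6 ends at 18.
Beat 18 falls within F#6.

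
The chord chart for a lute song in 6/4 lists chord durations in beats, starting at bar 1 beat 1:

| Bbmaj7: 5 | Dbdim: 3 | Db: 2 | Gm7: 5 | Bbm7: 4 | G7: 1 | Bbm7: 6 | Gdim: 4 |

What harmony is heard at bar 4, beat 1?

Bbm7

Beat 1 of bar 4 is beat (4−1)×6 + 1 = 19 overall.
Running totals: Bbmaj7 ends at 5, Dbdim ends at 8, Db ends at 10, Gm7 ends at 15, Bbm7 ends at 19.
Beat 19 falls within Bbm7.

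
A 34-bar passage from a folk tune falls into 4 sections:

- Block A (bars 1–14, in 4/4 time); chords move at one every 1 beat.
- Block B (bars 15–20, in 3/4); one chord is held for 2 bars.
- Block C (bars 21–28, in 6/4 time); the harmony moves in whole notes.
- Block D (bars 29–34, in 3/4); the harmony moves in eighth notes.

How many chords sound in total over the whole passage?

107 chords

A: 14 bars × 4 beats = 56 beats; 1 beat/chord → 56 chords.
B: 6 bars × 3 beats = 18 beats; 6 beats/chord → 3 chords.
C: 8 bars × 6 beats = 48 beats; 4 beats/chord → 12 chords.
D: 6 bars × 3 beats = 18 beats; 0.5 beats/chord → 36 chords.
Total: 56 + 3 + 12 + 36 = 107.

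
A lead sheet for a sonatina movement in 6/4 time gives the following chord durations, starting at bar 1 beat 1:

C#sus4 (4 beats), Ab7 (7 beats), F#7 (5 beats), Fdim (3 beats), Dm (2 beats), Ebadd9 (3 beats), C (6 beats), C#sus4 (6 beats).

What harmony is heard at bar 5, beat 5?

C

Beat 5 of bar 5 is beat (5−1)×6 + 5 = 29 overall.
Running totals: C#sus4 ends at 4, Ab7 ends at 11, F#7 ends at 16, Fdim ends at 19, Dm ends at 21, Ebadd9 ends at 24, C ends at 30.
Beat 29 falls within C.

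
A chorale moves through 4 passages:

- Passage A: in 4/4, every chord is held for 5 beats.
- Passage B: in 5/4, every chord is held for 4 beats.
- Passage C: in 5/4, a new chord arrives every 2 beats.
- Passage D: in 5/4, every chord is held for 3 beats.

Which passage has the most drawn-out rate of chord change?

Passage A

A: 4/5 = 0.8 chords/bar.
B: 5/4 = 1.25 chords/bar.
C: 5/2 = 2.5 chords/bar.
D: 5/3 = 5/3 chords/bar.
Slowest is A at 0.8 chords/bar.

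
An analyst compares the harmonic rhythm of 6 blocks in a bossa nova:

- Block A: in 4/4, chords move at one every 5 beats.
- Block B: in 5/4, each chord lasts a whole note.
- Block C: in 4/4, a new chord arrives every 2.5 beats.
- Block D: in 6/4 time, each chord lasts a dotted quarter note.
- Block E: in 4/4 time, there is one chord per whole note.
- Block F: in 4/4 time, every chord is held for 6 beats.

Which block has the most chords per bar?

A: each chord is 5 beats in 4/4, so 0.8 per bar.
B: each chord is 4 beats in 5/4, so 1.25 per bar.
C: each chord is 2.5 beats in 4/4, so 1.6 per bar.
D: each chord is 1.5 beats in 6/4, so 4 per bar.
E: each chord is 4 beats in 4/4, so 1 per bar.
F: each chord is 6 beats in 4/4, so 2/3 per bar.
Fastest is D at 4 chords/bar.

Block D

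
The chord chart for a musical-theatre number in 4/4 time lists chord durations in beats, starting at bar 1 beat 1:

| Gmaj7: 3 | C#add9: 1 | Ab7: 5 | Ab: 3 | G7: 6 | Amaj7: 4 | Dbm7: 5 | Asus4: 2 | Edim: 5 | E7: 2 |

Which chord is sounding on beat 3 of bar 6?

Dbm7

Beat 3 of bar 6 is beat (6−1)×4 + 3 = 23 overall.
Running totals: Gmaj7 ends at 3, C#add9 ends at 4, Ab7 ends at 9, Ab ends at 12, G7 ends at 18, Amaj7 ends at 22, Dbm7 ends at 27.
Beat 23 falls within Dbm7.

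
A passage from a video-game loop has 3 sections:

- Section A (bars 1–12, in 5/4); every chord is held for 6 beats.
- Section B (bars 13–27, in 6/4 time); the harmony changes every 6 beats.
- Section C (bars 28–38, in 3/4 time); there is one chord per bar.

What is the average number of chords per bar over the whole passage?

A: 12 × 5 = 60 beats ÷ 6 = 10 chords.
B: 15 × 6 = 90 beats ÷ 6 = 15 chords.
C: 11 × 3 = 33 beats ÷ 3 = 11 chords.
Overall: 36 chords over 38 bars → 36/38 = 18/19 chords per bar.

18/19 chords per bar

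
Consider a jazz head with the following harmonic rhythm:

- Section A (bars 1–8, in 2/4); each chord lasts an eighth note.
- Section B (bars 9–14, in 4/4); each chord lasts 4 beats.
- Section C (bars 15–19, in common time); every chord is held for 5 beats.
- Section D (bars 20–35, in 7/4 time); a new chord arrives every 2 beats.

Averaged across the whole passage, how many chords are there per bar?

2.8 chords per bar

A: 8 bars of 2 beats is 16 beats; at 0.5 beats each that's 32 chords.
B: 6 bars of 4 beats is 24 beats; at 4 beats each that's 6 chords.
C: 5 bars of 4 beats is 20 beats; at 5 beats each that's 4 chords.
D: 16 bars of 7 beats is 112 beats; at 2 beats each that's 56 chords.
Overall: 98 chords over 35 bars → 98/35 = 2.8 chords per bar.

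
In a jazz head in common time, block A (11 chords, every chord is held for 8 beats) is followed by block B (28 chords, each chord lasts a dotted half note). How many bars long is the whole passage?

A: 11 × 8 = 88 beats = 22 bars.
B: 28 × 3 = 84 beats = 21 bars.
Total: 22 + 21 = 43 bars.

43 bars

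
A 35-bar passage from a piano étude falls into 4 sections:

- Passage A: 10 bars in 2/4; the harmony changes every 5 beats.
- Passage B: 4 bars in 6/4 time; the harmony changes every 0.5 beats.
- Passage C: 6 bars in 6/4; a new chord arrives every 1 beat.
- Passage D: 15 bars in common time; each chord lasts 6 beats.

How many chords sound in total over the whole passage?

A: 10 bars × 2 beats = 20 beats; 5 beats/chord → 4 chords.
B: 4 bars × 6 beats = 24 beats; 0.5 beats/chord → 48 chords.
C: 6 bars × 6 beats = 36 beats; 1 beat/chord → 36 chords.
D: 15 bars × 4 beats = 60 beats; 6 beats/chord → 10 chords.
Total: 4 + 48 + 36 + 10 = 98.

98 chords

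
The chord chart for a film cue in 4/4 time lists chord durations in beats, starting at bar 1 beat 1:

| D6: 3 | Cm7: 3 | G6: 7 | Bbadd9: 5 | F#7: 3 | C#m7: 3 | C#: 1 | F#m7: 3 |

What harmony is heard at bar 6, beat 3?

C#m7

Beat 3 of bar 6 is beat (6−1)×4 + 3 = 23 overall.
Running totals: D6 ends at 3, Cm7 ends at 6, G6 ends at 13, Bbadd9 ends at 18, F#7 ends at 21, C#m7 ends at 24.
Beat 23 falls within C#m7.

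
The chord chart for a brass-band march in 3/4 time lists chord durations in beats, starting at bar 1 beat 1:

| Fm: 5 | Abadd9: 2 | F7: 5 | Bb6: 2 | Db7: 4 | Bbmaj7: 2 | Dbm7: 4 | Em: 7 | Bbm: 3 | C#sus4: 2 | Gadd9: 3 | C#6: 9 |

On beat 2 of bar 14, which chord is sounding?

Beat 2 of bar 14 is beat (14−1)×3 + 2 = 41 overall.
Running totals: Fm ends at 5, Abadd9 ends at 7, F7 ends at 12, Bb6 ends at 14, Db7 ends at 18, Bbmaj7 ends at 20, Dbm7 ends at 24, Em ends at 31, Bbm ends at 34, C#sus4 ends at 36, Gadd9 ends at 39, C#6 ends at 48.
Beat 41 falls within C#6.

C#6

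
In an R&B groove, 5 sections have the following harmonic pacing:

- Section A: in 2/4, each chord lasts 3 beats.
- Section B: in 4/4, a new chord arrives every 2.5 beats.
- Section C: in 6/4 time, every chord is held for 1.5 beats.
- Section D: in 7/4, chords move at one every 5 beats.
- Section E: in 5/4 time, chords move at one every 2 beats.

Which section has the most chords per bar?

Section C

A: each chord is 3 beats in 2/4, so 2/3 per bar.
B: each chord is 2.5 beats in 4/4, so 1.6 per bar.
C: each chord is 1.5 beats in 6/4, so 4 per bar.
D: each chord is 5 beats in 7/4, so 1.4 per bar.
E: each chord is 2 beats in 5/4, so 2.5 per bar.
Fastest is C at 4 chords/bar.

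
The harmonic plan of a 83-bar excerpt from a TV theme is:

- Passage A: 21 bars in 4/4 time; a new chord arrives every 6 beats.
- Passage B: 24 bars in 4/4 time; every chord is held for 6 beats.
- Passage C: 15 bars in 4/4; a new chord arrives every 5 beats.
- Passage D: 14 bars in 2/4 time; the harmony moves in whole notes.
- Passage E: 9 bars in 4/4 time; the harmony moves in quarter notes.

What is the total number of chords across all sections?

85 chords

A: 21·4 = 84 beats, 84/6 = 14 chords.
B: 24·4 = 96 beats, 96/6 = 16 chords.
C: 15·4 = 60 beats, 60/5 = 12 chords.
D: 14·2 = 28 beats, 28/4 = 7 chords.
E: 9·4 = 36 beats, 36/1 = 36 chords.
Total: 14 + 16 + 12 + 7 + 36 = 85.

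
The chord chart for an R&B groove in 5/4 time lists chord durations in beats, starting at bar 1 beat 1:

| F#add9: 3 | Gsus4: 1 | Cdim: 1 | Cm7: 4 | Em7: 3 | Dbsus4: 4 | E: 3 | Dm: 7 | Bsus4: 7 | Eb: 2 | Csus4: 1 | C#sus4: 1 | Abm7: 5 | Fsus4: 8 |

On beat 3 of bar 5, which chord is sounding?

Dm

Beat 3 of bar 5 is beat (5−1)×5 + 3 = 23 overall.
Running totals: F#add9 ends at 3, Gsus4 ends at 4, Cdim ends at 5, Cm7 ends at 9, Em7 ends at 12, Dbsus4 ends at 16, E ends at 19, Dm ends at 26.
Beat 23 falls within Dm.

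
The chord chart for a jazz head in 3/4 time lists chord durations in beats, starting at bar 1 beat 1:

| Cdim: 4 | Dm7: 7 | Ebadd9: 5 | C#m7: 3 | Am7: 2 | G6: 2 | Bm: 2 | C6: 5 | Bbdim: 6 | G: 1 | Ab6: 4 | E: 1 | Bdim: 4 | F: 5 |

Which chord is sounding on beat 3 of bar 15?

Beat 3 of bar 15 is beat (15−1)×3 + 3 = 45 overall.
Running totals: Cdim ends at 4, Dm7 ends at 11, Ebadd9 ends at 16, C#m7 ends at 19, Am7 ends at 21, G6 ends at 23, Bm ends at 25, C6 ends at 30, Bbdim ends at 36, G ends at 37, Ab6 ends at 41, E ends at 42, Bdim ends at 46.
Beat 45 falls within Bdim.

Bdim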